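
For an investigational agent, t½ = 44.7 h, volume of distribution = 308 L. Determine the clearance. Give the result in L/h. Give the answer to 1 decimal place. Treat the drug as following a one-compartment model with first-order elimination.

k = ln2 / t½ = 0.693147 / 44.7 = 0.01551 h⁻¹
CL = k × Vd = 0.01551 × 308 = 4.777 L/h

4.8 L/h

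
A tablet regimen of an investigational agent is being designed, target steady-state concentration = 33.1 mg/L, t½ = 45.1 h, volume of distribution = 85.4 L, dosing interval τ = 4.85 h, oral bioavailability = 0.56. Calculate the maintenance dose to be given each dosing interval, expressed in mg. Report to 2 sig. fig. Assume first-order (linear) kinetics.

380 mg

k = ln2 / t½ = 0.693147 / 45.1 = 0.01537 h⁻¹
CL = k × Vd = 0.01537 × 85.4 = 1.313 L/h
At steady state, F × (Dose/τ) = Css × CL.
Dose = Css × CL × τ / F = 33.1 × 1.313 × 4.85 / 0.56 = 376.4 mg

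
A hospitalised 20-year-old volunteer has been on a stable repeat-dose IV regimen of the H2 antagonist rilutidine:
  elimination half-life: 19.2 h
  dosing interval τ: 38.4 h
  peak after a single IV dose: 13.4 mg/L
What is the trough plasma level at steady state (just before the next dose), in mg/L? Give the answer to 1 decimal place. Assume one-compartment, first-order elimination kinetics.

4.5 mg/L

k = ln2 / t½ = 0.693147 / 19.2 = 0.03610 h⁻¹
e^(−kτ) = e^(−0.03610 × 38.4) = 0.2500
Accumulation ratio R = 1 / (1 − e^(−kτ)) = 1 / (1 − 0.2500) = 1.333
Steady-state trough = C₀ × R × e^(−kτ) = 13.4 × 1.333 × 0.2500 = 4.466 mg/L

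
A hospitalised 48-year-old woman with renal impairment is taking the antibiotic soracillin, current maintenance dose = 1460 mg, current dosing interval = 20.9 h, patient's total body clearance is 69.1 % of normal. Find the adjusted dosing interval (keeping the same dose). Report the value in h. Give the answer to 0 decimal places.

30 h

To keep the same average steady-state level, dosing rate must scale with clearance.
CL ratio = 69.1 / 100 = 0.6910
New interval (same dose) = 20.9 / 0.6910 = 30.25 h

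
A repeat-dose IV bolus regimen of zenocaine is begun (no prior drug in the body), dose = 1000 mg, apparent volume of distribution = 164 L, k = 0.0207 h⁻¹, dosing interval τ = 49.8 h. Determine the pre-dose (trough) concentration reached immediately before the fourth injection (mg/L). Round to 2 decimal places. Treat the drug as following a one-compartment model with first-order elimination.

3.23 mg/L

C₀ per dose = Dose / Vd = 1000 / 164 = 6.098 mg/L
Fraction remaining after one interval: r = e^(−kτ) = e^(−0.02070 × 49.8) = 0.3567
Before dose 4, 3 doses have been given (aged 1τ, 2τ, 3τ).
C_trough = C₀ × (r + r² + … + r^3) = C₀ × r(1−r^3)/(1−r)
        = 6.098 × 0.3567 × (1 − 0.04538) / (1 − 0.3567) = 3.228 mg/L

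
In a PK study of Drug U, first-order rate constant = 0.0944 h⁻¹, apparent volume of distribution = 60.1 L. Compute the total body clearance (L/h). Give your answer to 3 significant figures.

CL = k × Vd = 0.0944 × 60.1 = 5.673 L/h

5.67 L/h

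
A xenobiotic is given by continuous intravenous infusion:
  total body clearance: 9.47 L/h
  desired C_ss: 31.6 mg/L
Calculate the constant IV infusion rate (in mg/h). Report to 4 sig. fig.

299.3 mg/h

At steady state, infusion rate R₀ = Css × CL = 31.6 × 9.470 = 299.3 mg/h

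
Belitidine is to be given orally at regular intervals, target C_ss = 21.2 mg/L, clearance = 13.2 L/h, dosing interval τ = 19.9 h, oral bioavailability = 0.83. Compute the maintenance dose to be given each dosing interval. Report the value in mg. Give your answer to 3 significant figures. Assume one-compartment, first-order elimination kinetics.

6710 mg

At steady state, F × (Dose/τ) = Css × CL.
Dose = Css × CL × τ / F = 21.2 × 13.20 × 19.9 / 0.83 = 6709 mg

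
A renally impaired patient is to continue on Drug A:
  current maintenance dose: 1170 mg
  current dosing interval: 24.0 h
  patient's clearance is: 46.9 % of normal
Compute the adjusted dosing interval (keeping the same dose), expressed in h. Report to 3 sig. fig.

51.2 h

To keep the same average steady-state level, dosing rate must scale with clearance.
CL ratio = 46.9 / 100 = 0.4690
New interval (same dose) = 24.0 / 0.4690 = 51.17 h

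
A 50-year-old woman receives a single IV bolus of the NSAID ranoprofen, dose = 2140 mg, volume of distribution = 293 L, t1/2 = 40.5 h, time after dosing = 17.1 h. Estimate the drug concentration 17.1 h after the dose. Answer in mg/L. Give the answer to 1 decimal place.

C₀ = Dose / Vd = 2140 / 293 = 7.304 mg/L
k = ln2 / t½ = 0.693147 / 40.5 = 0.01711 h⁻¹
C = C₀ · e^(−k·t) = 7.304 × e^(−0.01711 × 17.1)
  = 7.304 × 0.7463 = 5.451 mg/L

5.5 mg/L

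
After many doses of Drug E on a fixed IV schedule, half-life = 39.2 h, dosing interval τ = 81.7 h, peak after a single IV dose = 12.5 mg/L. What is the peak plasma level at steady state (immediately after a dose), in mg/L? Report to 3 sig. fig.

16.4 mg/L

k = ln2 / t½ = 0.693147 / 39.2 = 0.01768 h⁻¹
e^(−kτ) = e^(−0.01768 × 81.7) = 0.2359
Accumulation ratio R = 1 / (1 − e^(−kτ)) = 1 / (1 − 0.2359) = 1.309
Steady-state peak = C₀ × R = 12.5 × 1.309 = 16.36 mg/L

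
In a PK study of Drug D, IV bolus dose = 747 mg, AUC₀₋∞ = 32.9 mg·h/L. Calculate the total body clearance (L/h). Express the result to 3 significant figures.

CL = Dose / AUC = 747 / 32.9 = 22.71 L/h

22.7 L/h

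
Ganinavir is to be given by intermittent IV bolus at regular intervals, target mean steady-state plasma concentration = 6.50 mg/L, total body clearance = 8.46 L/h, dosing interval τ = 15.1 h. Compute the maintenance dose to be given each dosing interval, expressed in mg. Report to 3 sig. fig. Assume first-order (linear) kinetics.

At steady state, Dose/τ = Css × CL.
Dose = Css × CL × τ = 6.50 × 8.460 × 15.1 = 830.3 mg

830 mg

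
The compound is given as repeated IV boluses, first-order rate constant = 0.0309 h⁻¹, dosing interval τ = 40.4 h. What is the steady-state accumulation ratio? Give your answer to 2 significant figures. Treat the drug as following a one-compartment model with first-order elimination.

e^(−kτ) = e^(−0.03090 × 40.4) = 0.2870
Accumulation ratio R = 1 / (1 − e^(−kτ)) = 1 / (1 − 0.2870) = 1.403

1.4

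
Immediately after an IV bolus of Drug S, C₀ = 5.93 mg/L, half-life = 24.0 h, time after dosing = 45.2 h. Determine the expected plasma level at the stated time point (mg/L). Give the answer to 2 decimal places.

1.61 mg/L

k = ln2 / t½ = 0.693147 / 24.0 = 0.02888 h⁻¹
C = C₀ · e^(−k·t) = 5.930 × e^(−0.02888 × 45.2)
  = 5.930 × 0.2711 = 1.608 mg/L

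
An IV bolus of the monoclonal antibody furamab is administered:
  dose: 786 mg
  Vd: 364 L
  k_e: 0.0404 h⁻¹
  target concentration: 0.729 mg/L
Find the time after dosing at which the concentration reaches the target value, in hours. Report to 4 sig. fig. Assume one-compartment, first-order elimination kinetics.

C₀ = Dose / Vd = 786.0 / 364 = 2.159 mg/L
t = ln(C₀ / C) / k = ln(2.159 / 0.729) / 0.04040
  = ln(2.962) / 0.04040 = 1.086 / 0.04040 = 26.88 h

26.88 h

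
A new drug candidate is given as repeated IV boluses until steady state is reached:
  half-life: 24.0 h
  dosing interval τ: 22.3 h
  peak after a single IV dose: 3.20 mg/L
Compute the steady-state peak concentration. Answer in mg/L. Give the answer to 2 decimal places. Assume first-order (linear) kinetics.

k = ln2 / t½ = 0.693147 / 24.0 = 0.02888 h⁻¹
e^(−kτ) = e^(−0.02888 × 22.3) = 0.5252
Accumulation ratio R = 1 / (1 − e^(−kτ)) = 1 / (1 − 0.5252) = 2.106
Steady-state peak = C₀ × R = 3.20 × 2.106 = 6.739 mg/L

6.74 mg/L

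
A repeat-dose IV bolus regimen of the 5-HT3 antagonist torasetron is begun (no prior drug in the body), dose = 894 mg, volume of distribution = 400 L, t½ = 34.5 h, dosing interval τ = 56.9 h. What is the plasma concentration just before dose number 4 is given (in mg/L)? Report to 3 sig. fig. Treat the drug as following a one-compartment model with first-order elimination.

1.01 mg/L

C₀ per dose = Dose / Vd = 894 / 400 = 2.235 mg/L
k = ln2 / t½ = 0.693147 / 34.5 = 0.02009 h⁻¹
Fraction remaining after one interval: r = e^(−kτ) = e^(−0.02009 × 56.9) = 0.3188
Before dose 4, 3 doses have been given (aged 1τ, 2τ, 3τ).
C_trough = C₀ × (r + r² + … + r^3) = C₀ × r(1−r^3)/(1−r)
        = 2.235 × 0.3188 × (1 − 0.03240) / (1 − 0.3188) = 1.012 mg/L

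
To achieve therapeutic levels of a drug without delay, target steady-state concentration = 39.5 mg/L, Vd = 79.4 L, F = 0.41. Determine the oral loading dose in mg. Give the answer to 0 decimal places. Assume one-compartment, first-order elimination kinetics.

LD = Css × Vd / F = 39.5 × 79.4 / 0.41 = 7650 mg

7650 mg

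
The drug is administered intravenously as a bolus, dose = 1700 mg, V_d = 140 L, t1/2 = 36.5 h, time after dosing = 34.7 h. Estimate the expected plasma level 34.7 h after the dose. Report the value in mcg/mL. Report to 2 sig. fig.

6.3 mcg/mL

C₀ = Dose / Vd = 1700 / 140 = 12.14 mg/L
k = ln2 / t½ = 0.693147 / 36.5 = 0.01899 h⁻¹
C = C₀ · e^(−k·t) = 12.14 × e^(−0.01899 × 34.7)
  = 12.14 × 0.5174 = 6.281 mg/L
(6.281 mg/L = 6.281 mcg/mL)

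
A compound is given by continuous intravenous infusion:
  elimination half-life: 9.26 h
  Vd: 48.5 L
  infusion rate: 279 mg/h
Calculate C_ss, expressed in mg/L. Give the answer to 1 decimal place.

76.9 mg/L

k = ln2 / t½ = 0.693147 / 9.26 = 0.07485 h⁻¹
CL = k × Vd = 0.07485 × 48.5 = 3.630 L/h
At steady state Css = R₀ / CL = 279 / 3.630 = 76.86 mg/L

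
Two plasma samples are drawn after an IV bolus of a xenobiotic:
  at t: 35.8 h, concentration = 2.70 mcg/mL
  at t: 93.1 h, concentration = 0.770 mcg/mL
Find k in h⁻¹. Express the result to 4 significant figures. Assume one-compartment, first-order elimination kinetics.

0.02190 h⁻¹

k = ln(C₁/C₂) / (t₂ − t₁) = ln(2.70/0.770) / (93.1 − 35.8)
  = 1.255 / 57.30 = 0.02190 h⁻¹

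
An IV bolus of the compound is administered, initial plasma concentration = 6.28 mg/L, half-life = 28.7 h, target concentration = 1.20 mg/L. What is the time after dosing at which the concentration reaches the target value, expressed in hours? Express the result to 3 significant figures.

68.5 h

k = ln2 / t½ = 0.693147 / 28.7 = 0.02415 h⁻¹
t = ln(C₀ / C) / k = ln(6.280 / 1.20) / 0.02415
  = ln(5.233) / 0.02415 = 1.655 / 0.02415 = 68.53 h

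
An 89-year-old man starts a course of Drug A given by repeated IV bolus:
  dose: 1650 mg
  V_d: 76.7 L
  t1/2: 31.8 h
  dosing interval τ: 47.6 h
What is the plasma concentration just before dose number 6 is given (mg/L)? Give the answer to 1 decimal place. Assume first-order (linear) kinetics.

C₀ per dose = Dose / Vd = 1650 / 76.7 = 21.51 mg/L
k = ln2 / t½ = 0.693147 / 31.8 = 0.02180 h⁻¹
Fraction remaining after one interval: r = e^(−kτ) = e^(−0.02180 × 47.6) = 0.3543
Before dose 6, 5 doses have been given (aged 1τ, 2τ, 3τ, 4τ, 5τ).
C_trough = C₀ × (r + r² + … + r^5) = C₀ × r(1−r^5)/(1−r)
        = 21.51 × 0.3543 × (1 − 0.005583) / (1 − 0.3543) = 11.74 mg/L

11.7 mg/L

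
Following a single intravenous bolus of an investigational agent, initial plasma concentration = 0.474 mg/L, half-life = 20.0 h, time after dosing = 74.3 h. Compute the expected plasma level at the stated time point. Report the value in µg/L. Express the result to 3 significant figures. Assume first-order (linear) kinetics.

36.1 µg/L

k = ln2 / t½ = 0.693147 / 20.0 = 0.03466 h⁻¹
C = C₀ · e^(−k·t) = 0.4740 × e^(−0.03466 × 74.3)
  = 0.4740 × 0.07614 = 0.03609 mg/L
Convert: 0.03609 mg/L × 1000 = 36.09 µg/L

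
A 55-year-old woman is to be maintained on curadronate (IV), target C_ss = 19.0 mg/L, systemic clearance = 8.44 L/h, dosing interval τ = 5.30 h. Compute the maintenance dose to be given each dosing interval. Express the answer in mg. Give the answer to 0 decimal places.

850 mg

At steady state, Dose/τ = Css × CL.
Dose = Css × CL × τ = 19.0 × 8.440 × 5.30 = 849.9 mg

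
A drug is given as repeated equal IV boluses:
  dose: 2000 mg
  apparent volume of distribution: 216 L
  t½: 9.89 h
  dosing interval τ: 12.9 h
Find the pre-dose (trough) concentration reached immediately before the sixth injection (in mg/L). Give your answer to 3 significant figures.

6.23 mg/L

C₀ per dose = Dose / Vd = 2000 / 216 = 9.259 mg/L
k = ln2 / t½ = 0.693147 / 9.89 = 0.07009 h⁻¹
Fraction remaining after one interval: r = e^(−kτ) = e^(−0.07009 × 12.9) = 0.4049
Before dose 6, 5 doses have been given (aged 1τ, 2τ, 3τ, 4τ, 5τ).
C_trough = C₀ × (r + r² + … + r^5) = C₀ × r(1−r^5)/(1−r)
        = 9.259 × 0.4049 × (1 − 0.01088) / (1 − 0.4049) = 6.231 mg/L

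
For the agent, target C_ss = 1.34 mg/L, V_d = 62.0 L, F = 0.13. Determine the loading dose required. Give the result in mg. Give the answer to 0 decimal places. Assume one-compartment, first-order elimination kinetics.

LD = Css × Vd / F = 1.34 × 62.0 / 0.13 = 639.1 mg

639 mg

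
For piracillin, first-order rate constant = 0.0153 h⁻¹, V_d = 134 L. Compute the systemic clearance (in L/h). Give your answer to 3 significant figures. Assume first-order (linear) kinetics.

2.05 L/h

CL = k × Vd = 0.0153 × 134 = 2.050 L/h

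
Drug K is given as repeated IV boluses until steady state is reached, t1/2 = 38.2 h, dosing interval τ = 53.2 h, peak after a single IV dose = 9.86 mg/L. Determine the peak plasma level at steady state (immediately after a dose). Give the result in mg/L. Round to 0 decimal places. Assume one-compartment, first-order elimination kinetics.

k = ln2 / t½ = 0.693147 / 38.2 = 0.01815 h⁻¹
e^(−kτ) = e^(−0.01815 × 53.2) = 0.3808
Accumulation ratio R = 1 / (1 − e^(−kτ)) = 1 / (1 − 0.3808) = 1.615
Steady-state peak = C₀ × R = 9.86 × 1.615 = 15.92 mg/L

16 mg/L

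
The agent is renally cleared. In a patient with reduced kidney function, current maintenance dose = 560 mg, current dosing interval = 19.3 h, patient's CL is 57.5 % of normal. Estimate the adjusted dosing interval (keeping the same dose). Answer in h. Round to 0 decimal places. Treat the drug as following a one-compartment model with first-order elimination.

To keep the same average steady-state level, dosing rate must scale with clearance.
CL ratio = 57.5 / 100 = 0.5750
New interval (same dose) = 19.3 / 0.5750 = 33.57 h

34 h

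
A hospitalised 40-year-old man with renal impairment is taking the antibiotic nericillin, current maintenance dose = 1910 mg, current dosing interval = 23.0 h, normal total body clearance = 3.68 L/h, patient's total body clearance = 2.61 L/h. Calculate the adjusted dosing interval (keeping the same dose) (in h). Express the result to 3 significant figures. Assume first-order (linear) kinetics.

To keep the same average steady-state level, dosing rate must scale with clearance.
CL ratio = 2.61 / 3.68 = 0.7092
New interval (same dose) = 23.0 / 0.7092 = 32.43 h

32.4 h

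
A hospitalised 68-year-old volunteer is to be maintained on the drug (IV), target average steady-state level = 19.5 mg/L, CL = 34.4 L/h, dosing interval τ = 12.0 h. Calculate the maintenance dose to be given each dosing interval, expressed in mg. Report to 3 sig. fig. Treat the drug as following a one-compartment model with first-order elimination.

8050 mg

At steady state, Dose/τ = Css × CL.
Dose = Css × CL × τ = 19.5 × 34.40 × 12.0 = 8050 mg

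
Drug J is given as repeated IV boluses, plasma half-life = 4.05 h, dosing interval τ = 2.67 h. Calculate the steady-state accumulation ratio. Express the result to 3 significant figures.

k = ln2 / t½ = 0.693147 / 4.05 = 0.1711 h⁻¹
e^(−kτ) = e^(−0.1711 × 2.67) = 0.6333
Accumulation ratio R = 1 / (1 − e^(−kτ)) = 1 / (1 − 0.6333) = 2.727

2.73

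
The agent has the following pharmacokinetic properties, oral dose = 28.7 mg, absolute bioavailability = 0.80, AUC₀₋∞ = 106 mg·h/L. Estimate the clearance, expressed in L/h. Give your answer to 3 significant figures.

CL = F·Dose / AUC = 0.80 × 28.7 / 106 = 0.2166 L/h

0.217 L/h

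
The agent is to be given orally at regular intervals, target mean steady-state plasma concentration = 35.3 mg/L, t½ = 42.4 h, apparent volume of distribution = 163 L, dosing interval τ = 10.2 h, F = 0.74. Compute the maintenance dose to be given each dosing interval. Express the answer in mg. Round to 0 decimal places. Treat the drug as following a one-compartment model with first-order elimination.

k = ln2 / t½ = 0.693147 / 42.4 = 0.01635 h⁻¹
CL = k × Vd = 0.01635 × 163 = 2.665 L/h
At steady state, F × (Dose/τ) = Css × CL.
Dose = Css × CL × τ / F = 35.3 × 2.665 × 10.2 / 0.74 = 1297 mg

1297 mg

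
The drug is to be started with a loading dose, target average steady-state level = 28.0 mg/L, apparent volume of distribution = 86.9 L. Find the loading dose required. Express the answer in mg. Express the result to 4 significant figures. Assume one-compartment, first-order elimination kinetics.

LD = Css × Vd = 28.0 × 86.9 = 2433 mg

2433 mg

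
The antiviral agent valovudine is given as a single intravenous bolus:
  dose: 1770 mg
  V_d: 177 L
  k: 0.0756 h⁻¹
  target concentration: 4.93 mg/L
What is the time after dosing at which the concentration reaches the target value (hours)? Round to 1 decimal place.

C₀ = Dose / Vd = 1770 / 177 = 10.00 mg/L
t = ln(C₀ / C) / k = ln(10.00 / 4.93) / 0.07560
  = ln(2.028) / 0.07560 = 0.7071 / 0.07560 = 9.353 h

9.4 h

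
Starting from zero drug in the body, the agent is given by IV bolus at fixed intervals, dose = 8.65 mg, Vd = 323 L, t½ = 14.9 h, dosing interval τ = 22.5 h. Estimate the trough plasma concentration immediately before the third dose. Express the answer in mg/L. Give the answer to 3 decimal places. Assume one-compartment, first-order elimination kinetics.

C₀ per dose = Dose / Vd = 8.65 / 323 = 0.02678 mg/L
k = ln2 / t½ = 0.693147 / 14.9 = 0.04652 h⁻¹
Fraction remaining after one interval: r = e^(−kτ) = e^(−0.04652 × 22.5) = 0.3511
Before dose 3, 2 doses have been given (aged 1τ, 2τ).
C_trough = C₀ × (r + r²) = 0.02678 × (0.3511 + 0.1233) = 0.01270 mg/L

0.013 mg/L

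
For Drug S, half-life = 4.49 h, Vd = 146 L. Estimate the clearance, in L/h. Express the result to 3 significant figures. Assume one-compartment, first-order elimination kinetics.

22.5 L/h

k = ln2 / t½ = 0.693147 / 4.49 = 0.1544 h⁻¹
CL = k × Vd = 0.1544 × 146 = 22.54 L/h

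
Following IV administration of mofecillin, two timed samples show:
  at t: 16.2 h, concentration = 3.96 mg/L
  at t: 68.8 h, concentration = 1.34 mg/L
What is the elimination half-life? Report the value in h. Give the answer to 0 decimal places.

k = ln(C₁/C₂) / (t₂ − t₁) = ln(3.96/1.34) / (68.8 − 16.2)
  = 1.084 / 52.60 = 0.02061 h⁻¹
t½ = ln2 / k = 0.693147 / 0.02061 = 33.63 h

34 h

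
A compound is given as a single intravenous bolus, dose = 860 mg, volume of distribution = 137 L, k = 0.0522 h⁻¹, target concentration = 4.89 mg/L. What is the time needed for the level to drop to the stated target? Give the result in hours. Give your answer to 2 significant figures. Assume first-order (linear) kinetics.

C₀ = Dose / Vd = 860.0 / 137 = 6.277 mg/L
t = ln(C₀ / C) / k = ln(6.277 / 4.89) / 0.05220
  = ln(1.284) / 0.05220 = 0.2500 / 0.05220 = 4.789 h

4.8 h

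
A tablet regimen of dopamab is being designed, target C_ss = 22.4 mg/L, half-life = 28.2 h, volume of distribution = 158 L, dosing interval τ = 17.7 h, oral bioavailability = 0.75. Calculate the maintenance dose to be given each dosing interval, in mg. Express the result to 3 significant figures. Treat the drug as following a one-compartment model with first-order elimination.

k = ln2 / t½ = 0.693147 / 28.2 = 0.02458 h⁻¹
CL = k × Vd = 0.02458 × 158 = 3.884 L/h
At steady state, F × (Dose/τ) = Css × CL.
Dose = Css × CL × τ / F = 22.4 × 3.884 × 17.7 / 0.75 = 2053 mg

2050 mg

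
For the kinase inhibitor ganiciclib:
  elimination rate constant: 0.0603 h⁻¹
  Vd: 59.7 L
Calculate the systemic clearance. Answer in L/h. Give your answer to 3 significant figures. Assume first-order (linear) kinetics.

CL = k × Vd = 0.0603 × 59.7 = 3.600 L/h

3.60 L/h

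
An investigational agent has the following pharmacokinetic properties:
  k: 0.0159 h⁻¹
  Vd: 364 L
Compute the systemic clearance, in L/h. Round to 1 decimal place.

5.8 L/h

CL = k × Vd = 0.0159 × 364 = 5.788 L/h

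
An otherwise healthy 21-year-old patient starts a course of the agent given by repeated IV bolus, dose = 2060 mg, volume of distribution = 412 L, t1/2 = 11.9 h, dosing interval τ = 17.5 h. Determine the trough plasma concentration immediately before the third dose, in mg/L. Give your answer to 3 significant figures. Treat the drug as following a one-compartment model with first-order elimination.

C₀ per dose = Dose / Vd = 2060 / 412 = 5.000 mg/L
k = ln2 / t½ = 0.693147 / 11.9 = 0.05825 h⁻¹
Fraction remaining after one interval: r = e^(−kτ) = e^(−0.05825 × 17.5) = 0.3608
Before dose 3, 2 doses have been given (aged 1τ, 2τ).
C_trough = C₀ × (r + r²) = 5.000 × (0.3608 + 0.1302) = 2.455 mg/L

2.46 mg/L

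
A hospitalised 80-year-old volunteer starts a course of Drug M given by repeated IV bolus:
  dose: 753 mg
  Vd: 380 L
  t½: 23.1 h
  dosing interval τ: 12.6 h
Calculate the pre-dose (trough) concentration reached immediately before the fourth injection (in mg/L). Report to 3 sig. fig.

C₀ per dose = Dose / Vd = 753 / 380 = 1.982 mg/L
k = ln2 / t½ = 0.693147 / 23.1 = 0.03001 h⁻¹
Fraction remaining after one interval: r = e^(−kτ) = e^(−0.03001 × 12.6) = 0.6851
Before dose 4, 3 doses have been given (aged 1τ, 2τ, 3τ).
C_trough = C₀ × (r + r² + … + r^3) = C₀ × r(1−r^3)/(1−r)
        = 1.982 × 0.6851 × (1 − 0.3216) / (1 − 0.6851) = 2.925 mg/L

2.93 mg/L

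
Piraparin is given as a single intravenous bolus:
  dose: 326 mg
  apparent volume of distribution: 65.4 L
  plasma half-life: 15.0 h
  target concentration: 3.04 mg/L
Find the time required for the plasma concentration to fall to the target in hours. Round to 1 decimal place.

10.7 h

C₀ = Dose / Vd = 326.0 / 65.4 = 4.985 mg/L
k = ln2 / t½ = 0.693147 / 15.0 = 0.04621 h⁻¹
t = ln(C₀ / C) / k = ln(4.985 / 3.04) / 0.04621
  = ln(1.640) / 0.04621 = 0.4947 / 0.04621 = 10.71 h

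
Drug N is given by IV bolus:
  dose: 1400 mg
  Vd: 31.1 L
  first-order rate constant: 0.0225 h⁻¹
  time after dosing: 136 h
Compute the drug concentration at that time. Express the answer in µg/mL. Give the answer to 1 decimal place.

2.1 µg/mL

C₀ = Dose / Vd = 1400 / 31.1 = 45.02 mg/L
C = C₀ · e^(−k·t) = 45.02 × e^(−0.02250 × 136)
  = 45.02 × 0.04689 = 2.111 mg/L
(2.111 mg/L = 2.111 µg/mL)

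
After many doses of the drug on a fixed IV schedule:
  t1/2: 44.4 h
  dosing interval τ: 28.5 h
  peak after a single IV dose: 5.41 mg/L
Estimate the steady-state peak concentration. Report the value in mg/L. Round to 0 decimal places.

k = ln2 / t½ = 0.693147 / 44.4 = 0.01561 h⁻¹
e^(−kτ) = e^(−0.01561 × 28.5) = 0.6409
Accumulation ratio R = 1 / (1 − e^(−kτ)) = 1 / (1 − 0.6409) = 2.785
Steady-state peak = C₀ × R = 5.41 × 2.785 = 15.07 mg/L

15 mg/L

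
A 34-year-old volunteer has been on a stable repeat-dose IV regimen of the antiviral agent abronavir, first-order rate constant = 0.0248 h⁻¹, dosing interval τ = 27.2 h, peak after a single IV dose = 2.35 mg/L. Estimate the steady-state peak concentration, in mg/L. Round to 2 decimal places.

e^(−kτ) = e^(−0.02480 × 27.2) = 0.5094
Accumulation ratio R = 1 / (1 − e^(−kτ)) = 1 / (1 − 0.5094) = 2.038
Steady-state peak = C₀ × R = 2.35 × 2.038 = 4.789 mg/L

4.79 mg/L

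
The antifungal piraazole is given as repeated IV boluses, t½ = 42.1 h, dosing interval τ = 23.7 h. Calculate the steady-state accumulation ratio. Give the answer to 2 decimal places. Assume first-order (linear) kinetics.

k = ln2 / t½ = 0.693147 / 42.1 = 0.01646 h⁻¹
e^(−kτ) = e^(−0.01646 × 23.7) = 0.6770
Accumulation ratio R = 1 / (1 − e^(−kτ)) = 1 / (1 − 0.6770) = 3.096

3.10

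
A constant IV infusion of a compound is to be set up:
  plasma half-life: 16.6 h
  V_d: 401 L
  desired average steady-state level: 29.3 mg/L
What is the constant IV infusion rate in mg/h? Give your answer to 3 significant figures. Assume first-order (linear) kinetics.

491 mg/h

k = ln2 / t½ = 0.693147 / 16.6 = 0.04176 h⁻¹
CL = k × Vd = 0.04176 × 401 = 16.75 L/h
At steady state, infusion rate R₀ = Css × CL = 29.3 × 16.75 = 490.8 mg/h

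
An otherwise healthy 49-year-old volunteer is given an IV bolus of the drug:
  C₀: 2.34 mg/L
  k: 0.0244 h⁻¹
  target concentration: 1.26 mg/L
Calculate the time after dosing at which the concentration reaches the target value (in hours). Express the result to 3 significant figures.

25.4 h

t = ln(C₀ / C) / k = ln(2.340 / 1.26) / 0.02440
  = ln(1.857) / 0.02440 = 0.6190 / 0.02440 = 25.37 h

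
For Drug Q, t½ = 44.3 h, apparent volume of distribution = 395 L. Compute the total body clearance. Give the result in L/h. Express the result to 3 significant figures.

k = ln2 / t½ = 0.693147 / 44.3 = 0.01565 h⁻¹
CL = k × Vd = 0.01565 × 395 = 6.182 L/h

6.18 L/h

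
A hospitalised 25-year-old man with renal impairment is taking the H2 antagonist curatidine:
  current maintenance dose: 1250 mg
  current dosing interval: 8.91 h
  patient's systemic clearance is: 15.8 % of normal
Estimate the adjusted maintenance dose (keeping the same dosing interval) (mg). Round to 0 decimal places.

To keep the same average steady-state level, dosing rate must scale with clearance.
CL ratio = 15.8 / 100 = 0.1580
New dose (same interval) = 1250 × 0.1580 = 197.5 mg

198 mg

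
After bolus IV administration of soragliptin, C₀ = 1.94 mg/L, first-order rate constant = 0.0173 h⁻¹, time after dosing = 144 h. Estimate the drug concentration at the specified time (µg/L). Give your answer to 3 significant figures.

161 µg/L

C = C₀ · e^(−k·t) = 1.940 × e^(−0.01730 × 144)
  = 1.940 × 0.08281 = 0.1607 mg/L
Convert: 0.1607 mg/L × 1000 = 160.7 µg/L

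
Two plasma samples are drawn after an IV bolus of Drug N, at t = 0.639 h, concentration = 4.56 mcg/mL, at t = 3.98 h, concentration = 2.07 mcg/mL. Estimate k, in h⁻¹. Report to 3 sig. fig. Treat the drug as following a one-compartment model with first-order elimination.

0.236 h⁻¹

k = ln(C₁/C₂) / (t₂ − t₁) = ln(4.56/2.07) / (3.98 − 0.639)
  = 0.7898 / 3.341 = 0.2364 h⁻¹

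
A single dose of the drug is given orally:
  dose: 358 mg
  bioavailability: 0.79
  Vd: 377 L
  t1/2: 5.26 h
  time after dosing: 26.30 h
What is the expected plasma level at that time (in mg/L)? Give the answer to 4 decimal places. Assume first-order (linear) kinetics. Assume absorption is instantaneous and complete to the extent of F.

0.0234 mg/L

Amount reaching circulation = F × Dose = 0.79 × 358.0 = 282.8 mg
C₀ = F·Dose / Vd = 282.8 / 377 = 0.7501 mg/L
k = ln2 / t½ = 0.693147 / 5.26 = 0.1318 h⁻¹
t / t½ = 26.30 / 5.26 = 5 half-lives
C = C₀ × (1/2)^5 = 0.7501 × 0.03125 = 0.02344 mg/L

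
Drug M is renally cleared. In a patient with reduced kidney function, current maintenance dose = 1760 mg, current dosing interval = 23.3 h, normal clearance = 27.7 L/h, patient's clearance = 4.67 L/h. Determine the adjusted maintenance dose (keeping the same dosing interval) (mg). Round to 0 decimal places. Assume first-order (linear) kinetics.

297 mg

To keep the same average steady-state level, dosing rate must scale with clearance.
CL ratio = 4.67 / 27.7 = 0.1686
New dose (same interval) = 1760 × 0.1686 = 296.7 mg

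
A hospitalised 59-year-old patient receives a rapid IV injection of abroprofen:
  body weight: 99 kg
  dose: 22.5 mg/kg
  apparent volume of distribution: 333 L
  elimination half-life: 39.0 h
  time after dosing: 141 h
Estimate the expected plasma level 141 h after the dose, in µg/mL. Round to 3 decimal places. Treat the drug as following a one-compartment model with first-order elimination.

Total dose = 22.5 × 99 = 2228 mg
C₀ = Dose / Vd = 2228 / 333 = 6.691 mg/L
k = ln2 / t½ = 0.693147 / 39.0 = 0.01777 h⁻¹
C = C₀ · e^(−k·t) = 6.691 × e^(−0.01777 × 141)
  = 6.691 × 0.08163 = 0.5462 mg/L
(0.5462 mg/L = 0.5462 µg/mL)

0.546 µg/mL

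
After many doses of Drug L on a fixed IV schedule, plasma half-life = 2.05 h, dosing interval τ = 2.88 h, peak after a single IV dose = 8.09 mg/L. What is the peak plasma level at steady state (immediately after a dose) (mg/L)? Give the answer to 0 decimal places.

k = ln2 / t½ = 0.693147 / 2.05 = 0.3381 h⁻¹
e^(−kτ) = e^(−0.3381 × 2.88) = 0.3777
Accumulation ratio R = 1 / (1 − e^(−kτ)) = 1 / (1 − 0.3777) = 1.607
Steady-state peak = C₀ × R = 8.09 × 1.607 = 13.00 mg/L

13 mg/L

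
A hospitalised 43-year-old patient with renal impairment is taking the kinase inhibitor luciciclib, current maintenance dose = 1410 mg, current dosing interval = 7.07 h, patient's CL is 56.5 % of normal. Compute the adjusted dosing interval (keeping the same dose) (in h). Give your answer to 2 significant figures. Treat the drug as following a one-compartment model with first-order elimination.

13 h

To keep the same average steady-state level, dosing rate must scale with clearance.
CL ratio = 56.5 / 100 = 0.5650
New interval (same dose) = 7.07 / 0.5650 = 12.51 h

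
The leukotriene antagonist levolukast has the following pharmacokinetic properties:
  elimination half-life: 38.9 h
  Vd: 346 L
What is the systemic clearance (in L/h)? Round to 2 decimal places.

k = ln2 / t½ = 0.693147 / 38.9 = 0.01782 h⁻¹
CL = k × Vd = 0.01782 × 346 = 6.166 L/h

6.17 L/h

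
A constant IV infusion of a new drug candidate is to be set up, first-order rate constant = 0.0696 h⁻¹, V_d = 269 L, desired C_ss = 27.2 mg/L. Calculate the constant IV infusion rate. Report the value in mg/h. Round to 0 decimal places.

509 mg/h

CL = k × Vd = 0.06960 × 269 = 18.72 L/h
At steady state, infusion rate R₀ = Css × CL = 27.2 × 18.72 = 509.2 mg/h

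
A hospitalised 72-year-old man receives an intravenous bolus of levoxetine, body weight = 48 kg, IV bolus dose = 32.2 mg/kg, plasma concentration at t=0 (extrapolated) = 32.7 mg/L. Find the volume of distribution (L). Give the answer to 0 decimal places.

47 L

Dose = 32.2 × 48 = 1546 mg
Vd = Dose / C₀ = 1546 / 32.7 = 47.28 L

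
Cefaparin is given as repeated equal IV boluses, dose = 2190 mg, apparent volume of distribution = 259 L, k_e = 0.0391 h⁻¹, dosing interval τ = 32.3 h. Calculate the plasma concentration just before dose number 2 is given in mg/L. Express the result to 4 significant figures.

C₀ per dose = Dose / Vd = 2190 / 259 = 8.456 mg/L
Fraction remaining after one interval: r = e^(−kτ) = e^(−0.03910 × 32.3) = 0.2828
Before dose 2, 1 dose has been given (aged 1τ).
C_trough = C₀ × r = 8.456 × 0.2828 = 2.391 mg/L

2.391 mg/L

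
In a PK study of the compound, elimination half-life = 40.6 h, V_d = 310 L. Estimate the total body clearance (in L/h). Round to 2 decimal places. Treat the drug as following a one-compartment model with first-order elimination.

5.29 L/h

k = ln2 / t½ = 0.693147 / 40.6 = 0.01707 h⁻¹
CL = k × Vd = 0.01707 × 310 = 5.292 L/h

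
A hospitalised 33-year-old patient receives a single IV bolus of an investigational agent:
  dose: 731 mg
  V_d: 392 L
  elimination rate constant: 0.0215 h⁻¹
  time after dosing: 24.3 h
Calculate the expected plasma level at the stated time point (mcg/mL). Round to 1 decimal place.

1.1 mcg/mL

C₀ = Dose / Vd = 731.0 / 392 = 1.865 mg/L
C = C₀ · e^(−k·t) = 1.865 × e^(−0.02150 × 24.3)
  = 1.865 × 0.5931 = 1.106 mg/L
(1.106 mg/L = 1.106 mcg/mL)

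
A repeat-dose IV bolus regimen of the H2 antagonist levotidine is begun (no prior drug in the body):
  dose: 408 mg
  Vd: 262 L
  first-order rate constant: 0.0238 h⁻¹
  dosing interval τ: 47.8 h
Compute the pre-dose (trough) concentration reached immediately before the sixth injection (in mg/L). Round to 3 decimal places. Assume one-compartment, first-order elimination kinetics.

C₀ per dose = Dose / Vd = 408 / 262 = 1.557 mg/L
Fraction remaining after one interval: r = e^(−kτ) = e^(−0.02380 × 47.8) = 0.3206
Before dose 6, 5 doses have been given (aged 1τ, 2τ, 3τ, 4τ, 5τ).
C_trough = C₀ × (r + r² + … + r^5) = C₀ × r(1−r^5)/(1−r)
        = 1.557 × 0.3206 × (1 − 0.003387) / (1 − 0.3206) = 0.7322 mg/L

0.732 mg/L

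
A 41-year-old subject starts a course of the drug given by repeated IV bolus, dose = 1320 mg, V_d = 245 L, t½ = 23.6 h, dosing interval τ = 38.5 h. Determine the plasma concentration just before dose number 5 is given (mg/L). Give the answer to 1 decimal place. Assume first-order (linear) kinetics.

C₀ per dose = Dose / Vd = 1320 / 245 = 5.388 mg/L
k = ln2 / t½ = 0.693147 / 23.6 = 0.02937 h⁻¹
Fraction remaining after one interval: r = e^(−kτ) = e^(−0.02937 × 38.5) = 0.3228
Before dose 5, 4 doses have been given (aged 1τ, 2τ, 3τ, 4τ).
C_trough = C₀ × (r + r² + … + r^4) = C₀ × r(1−r^4)/(1−r)
        = 5.388 × 0.3228 × (1 − 0.01086) / (1 − 0.3228) = 2.540 mg/L

2.5 mg/L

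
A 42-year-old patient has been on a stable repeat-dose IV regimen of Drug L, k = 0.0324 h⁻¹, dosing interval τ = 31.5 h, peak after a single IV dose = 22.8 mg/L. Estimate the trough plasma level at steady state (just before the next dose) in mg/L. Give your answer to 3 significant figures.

e^(−kτ) = e^(−0.03240 × 31.5) = 0.3604
Accumulation ratio R = 1 / (1 − e^(−kτ)) = 1 / (1 − 0.3604) = 1.563
Steady-state trough = C₀ × R × e^(−kτ) = 22.8 × 1.563 × 0.3604 = 12.84 mg/L

12.8 mg/L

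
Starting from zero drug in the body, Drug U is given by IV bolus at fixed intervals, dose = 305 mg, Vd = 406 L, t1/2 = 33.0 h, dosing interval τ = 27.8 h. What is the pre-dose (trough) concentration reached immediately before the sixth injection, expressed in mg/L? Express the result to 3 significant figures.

0.896 mg/L

C₀ per dose = Dose / Vd = 305 / 406 = 0.7512 mg/L
k = ln2 / t½ = 0.693147 / 33.0 = 0.02100 h⁻¹
Fraction remaining after one interval: r = e^(−kτ) = e^(−0.02100 × 27.8) = 0.5578
Before dose 6, 5 doses have been given (aged 1τ, 2τ, 3τ, 4τ, 5τ).
C_trough = C₀ × (r + r² + … + r^5) = C₀ × r(1−r^5)/(1−r)
        = 0.7512 × 0.5578 × (1 − 0.05400) / (1 − 0.5578) = 0.8964 mg/L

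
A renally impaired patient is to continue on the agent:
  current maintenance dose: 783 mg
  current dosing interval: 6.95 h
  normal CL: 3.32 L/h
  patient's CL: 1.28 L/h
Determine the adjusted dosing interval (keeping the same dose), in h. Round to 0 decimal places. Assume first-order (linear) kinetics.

To keep the same average steady-state level, dosing rate must scale with clearance.
CL ratio = 1.28 / 3.32 = 0.3855
New interval (same dose) = 6.95 / 0.3855 = 18.03 h

18 h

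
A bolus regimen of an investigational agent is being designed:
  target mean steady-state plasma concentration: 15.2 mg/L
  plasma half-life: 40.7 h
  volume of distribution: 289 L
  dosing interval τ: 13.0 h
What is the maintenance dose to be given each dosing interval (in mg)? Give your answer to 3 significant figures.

973 mg

k = ln2 / t½ = 0.693147 / 40.7 = 0.01703 h⁻¹
CL = k × Vd = 0.01703 × 289 = 4.922 L/h
At steady state, Dose/τ = Css × CL.
Dose = Css × CL × τ = 15.2 × 4.922 × 13.0 = 972.6 mg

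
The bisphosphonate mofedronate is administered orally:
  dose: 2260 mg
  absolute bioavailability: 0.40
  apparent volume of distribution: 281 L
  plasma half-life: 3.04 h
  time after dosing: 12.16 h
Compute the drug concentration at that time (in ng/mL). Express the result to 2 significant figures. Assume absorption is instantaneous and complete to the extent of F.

200 ng/mL

Amount reaching circulation = F × Dose = 0.40 × 2260 = 904.0 mg
C₀ = F·Dose / Vd = 904.0 / 281 = 3.217 mg/L
k = ln2 / t½ = 0.693147 / 3.04 = 0.2280 h⁻¹
t / t½ = 12.16 / 3.04 = 4 half-lives
C = C₀ × (1/2)^4 = 3.217 × 0.06250 = 0.2011 mg/L
Convert: 0.2011 mg/L × 1000 = 201.1 ng/mL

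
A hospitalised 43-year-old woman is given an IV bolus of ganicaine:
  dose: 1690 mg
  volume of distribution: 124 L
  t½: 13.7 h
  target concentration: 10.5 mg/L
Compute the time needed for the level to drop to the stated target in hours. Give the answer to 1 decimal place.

5.2 h

C₀ = Dose / Vd = 1690 / 124 = 13.63 mg/L
k = ln2 / t½ = 0.693147 / 13.7 = 0.05059 h⁻¹
t = ln(C₀ / C) / k = ln(13.63 / 10.5) / 0.05059
  = ln(1.298) / 0.05059 = 0.2608 / 0.05059 = 5.155 h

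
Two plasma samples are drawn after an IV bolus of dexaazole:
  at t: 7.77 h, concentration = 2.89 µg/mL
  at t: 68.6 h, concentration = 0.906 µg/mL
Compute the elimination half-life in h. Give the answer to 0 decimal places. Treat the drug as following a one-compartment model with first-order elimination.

k = ln(C₁/C₂) / (t₂ − t₁) = ln(2.89/0.906) / (68.6 − 7.77)
  = 1.160 / 60.83 = 0.01907 h⁻¹
t½ = ln2 / k = 0.693147 / 0.01907 = 36.35 h

36 h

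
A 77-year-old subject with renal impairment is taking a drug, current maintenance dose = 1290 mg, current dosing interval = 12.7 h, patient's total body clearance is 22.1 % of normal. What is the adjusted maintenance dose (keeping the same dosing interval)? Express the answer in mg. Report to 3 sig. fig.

To keep the same average steady-state level, dosing rate must scale with clearance.
CL ratio = 22.1 / 100 = 0.2210
New dose (same interval) = 1290 × 0.2210 = 285.1 mg

285 mg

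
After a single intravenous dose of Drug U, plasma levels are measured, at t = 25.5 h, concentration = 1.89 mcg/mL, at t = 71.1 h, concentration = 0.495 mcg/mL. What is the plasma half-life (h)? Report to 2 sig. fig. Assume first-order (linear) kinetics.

24 h

k = ln(C₁/C₂) / (t₂ − t₁) = ln(1.89/0.495) / (71.1 − 25.5)
  = 1.340 / 45.60 = 0.02939 h⁻¹
t½ = ln2 / k = 0.693147 / 0.02939 = 23.58 h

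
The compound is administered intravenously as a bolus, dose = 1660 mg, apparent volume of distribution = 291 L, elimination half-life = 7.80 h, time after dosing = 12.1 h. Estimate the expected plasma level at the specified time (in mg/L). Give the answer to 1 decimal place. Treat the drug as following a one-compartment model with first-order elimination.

C₀ = Dose / Vd = 1660 / 291 = 5.704 mg/L
k = ln2 / t½ = 0.693147 / 7.80 = 0.08887 h⁻¹
C = C₀ · e^(−k·t) = 5.704 × e^(−0.08887 × 12.1)
  = 5.704 × 0.3412 = 1.946 mg/L

1.9 mg/L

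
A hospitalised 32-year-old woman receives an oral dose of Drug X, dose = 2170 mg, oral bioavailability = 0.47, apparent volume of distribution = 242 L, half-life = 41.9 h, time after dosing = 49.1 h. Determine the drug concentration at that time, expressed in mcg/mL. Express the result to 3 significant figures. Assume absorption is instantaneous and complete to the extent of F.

1.87 mcg/mL

Amount reaching circulation = F × Dose = 0.47 × 2170 = 1020 mg
C₀ = F·Dose / Vd = 1020 / 242 = 4.215 mg/L
k = ln2 / t½ = 0.693147 / 41.9 = 0.01654 h⁻¹
C = C₀ · e^(−k·t) = 4.215 × e^(−0.01654 × 49.1)
  = 4.215 × 0.4439 = 1.871 mg/L
(1.871 mg/L = 1.871 mcg/mL)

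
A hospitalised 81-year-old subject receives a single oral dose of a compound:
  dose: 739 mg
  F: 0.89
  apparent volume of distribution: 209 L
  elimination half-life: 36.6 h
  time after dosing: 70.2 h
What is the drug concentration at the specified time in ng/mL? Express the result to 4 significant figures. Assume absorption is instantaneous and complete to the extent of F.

832.7 ng/mL

Amount reaching circulation = F × Dose = 0.89 × 739.0 = 657.7 mg
C₀ = F·Dose / Vd = 657.7 / 209 = 3.147 mg/L
k = ln2 / t½ = 0.693147 / 36.6 = 0.01894 h⁻¹
C = C₀ · e^(−k·t) = 3.147 × e^(−0.01894 × 70.2)
  = 3.147 × 0.2646 = 0.8327 mg/L
Convert: 0.8327 mg/L × 1000 = 832.7 ng/mL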